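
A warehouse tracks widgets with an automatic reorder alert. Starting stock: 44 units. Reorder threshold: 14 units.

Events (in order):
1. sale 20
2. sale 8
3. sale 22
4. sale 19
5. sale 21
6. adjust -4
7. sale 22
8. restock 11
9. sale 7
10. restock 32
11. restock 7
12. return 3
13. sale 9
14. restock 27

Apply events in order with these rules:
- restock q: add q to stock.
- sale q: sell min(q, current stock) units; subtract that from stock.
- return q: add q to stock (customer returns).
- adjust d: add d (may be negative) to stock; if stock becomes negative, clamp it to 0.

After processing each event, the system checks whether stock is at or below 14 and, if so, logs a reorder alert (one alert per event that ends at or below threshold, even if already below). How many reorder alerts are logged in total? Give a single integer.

Answer: 7

Derivation:
Processing events:
Start: stock = 44
  Event 1 (sale 20): sell min(20,44)=20. stock: 44 - 20 = 24. total_sold = 20
  Event 2 (sale 8): sell min(8,24)=8. stock: 24 - 8 = 16. total_sold = 28
  Event 3 (sale 22): sell min(22,16)=16. stock: 16 - 16 = 0. total_sold = 44
  Event 4 (sale 19): sell min(19,0)=0. stock: 0 - 0 = 0. total_sold = 44
  Event 5 (sale 21): sell min(21,0)=0. stock: 0 - 0 = 0. total_sold = 44
  Event 6 (adjust -4): 0 + -4 = 0 (clamped to 0)
  Event 7 (sale 22): sell min(22,0)=0. stock: 0 - 0 = 0. total_sold = 44
  Event 8 (restock 11): 0 + 11 = 11
  Event 9 (sale 7): sell min(7,11)=7. stock: 11 - 7 = 4. total_sold = 51
  Event 10 (restock 32): 4 + 32 = 36
  Event 11 (restock 7): 36 + 7 = 43
  Event 12 (return 3): 43 + 3 = 46
  Event 13 (sale 9): sell min(9,46)=9. stock: 46 - 9 = 37. total_sold = 60
  Event 14 (restock 27): 37 + 27 = 64
Final: stock = 64, total_sold = 60

Checking against threshold 14:
  After event 1: stock=24 > 14
  After event 2: stock=16 > 14
  After event 3: stock=0 <= 14 -> ALERT
  After event 4: stock=0 <= 14 -> ALERT
  After event 5: stock=0 <= 14 -> ALERT
  After event 6: stock=0 <= 14 -> ALERT
  After event 7: stock=0 <= 14 -> ALERT
  After event 8: stock=11 <= 14 -> ALERT
  After event 9: stock=4 <= 14 -> ALERT
  After event 10: stock=36 > 14
  After event 11: stock=43 > 14
  After event 12: stock=46 > 14
  After event 13: stock=37 > 14
  After event 14: stock=64 > 14
Alert events: [3, 4, 5, 6, 7, 8, 9]. Count = 7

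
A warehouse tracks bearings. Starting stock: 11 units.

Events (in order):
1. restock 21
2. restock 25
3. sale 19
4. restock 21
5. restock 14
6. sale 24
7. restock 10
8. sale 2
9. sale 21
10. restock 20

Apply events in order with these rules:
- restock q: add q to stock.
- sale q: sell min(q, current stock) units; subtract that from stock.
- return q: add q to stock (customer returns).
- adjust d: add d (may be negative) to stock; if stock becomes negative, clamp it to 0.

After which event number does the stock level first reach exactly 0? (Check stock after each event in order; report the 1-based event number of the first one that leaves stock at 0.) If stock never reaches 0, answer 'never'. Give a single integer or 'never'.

Processing events:
Start: stock = 11
  Event 1 (restock 21): 11 + 21 = 32
  Event 2 (restock 25): 32 + 25 = 57
  Event 3 (sale 19): sell min(19,57)=19. stock: 57 - 19 = 38. total_sold = 19
  Event 4 (restock 21): 38 + 21 = 59
  Event 5 (restock 14): 59 + 14 = 73
  Event 6 (sale 24): sell min(24,73)=24. stock: 73 - 24 = 49. total_sold = 43
  Event 7 (restock 10): 49 + 10 = 59
  Event 8 (sale 2): sell min(2,59)=2. stock: 59 - 2 = 57. total_sold = 45
  Event 9 (sale 21): sell min(21,57)=21. stock: 57 - 21 = 36. total_sold = 66
  Event 10 (restock 20): 36 + 20 = 56
Final: stock = 56, total_sold = 66

Stock never reaches 0.

Answer: never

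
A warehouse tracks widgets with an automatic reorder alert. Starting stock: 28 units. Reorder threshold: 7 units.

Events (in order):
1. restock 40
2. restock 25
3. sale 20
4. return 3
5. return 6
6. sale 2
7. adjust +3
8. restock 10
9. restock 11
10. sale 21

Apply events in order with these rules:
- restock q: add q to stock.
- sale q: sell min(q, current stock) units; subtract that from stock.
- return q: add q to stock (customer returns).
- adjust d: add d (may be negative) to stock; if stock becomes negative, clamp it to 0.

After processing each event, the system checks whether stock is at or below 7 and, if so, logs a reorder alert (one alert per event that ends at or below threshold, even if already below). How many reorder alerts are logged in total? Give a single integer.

Processing events:
Start: stock = 28
  Event 1 (restock 40): 28 + 40 = 68
  Event 2 (restock 25): 68 + 25 = 93
  Event 3 (sale 20): sell min(20,93)=20. stock: 93 - 20 = 73. total_sold = 20
  Event 4 (return 3): 73 + 3 = 76
  Event 5 (return 6): 76 + 6 = 82
  Event 6 (sale 2): sell min(2,82)=2. stock: 82 - 2 = 80. total_sold = 22
  Event 7 (adjust +3): 80 + 3 = 83
  Event 8 (restock 10): 83 + 10 = 93
  Event 9 (restock 11): 93 + 11 = 104
  Event 10 (sale 21): sell min(21,104)=21. stock: 104 - 21 = 83. total_sold = 43
Final: stock = 83, total_sold = 43

Checking against threshold 7:
  After event 1: stock=68 > 7
  After event 2: stock=93 > 7
  After event 3: stock=73 > 7
  After event 4: stock=76 > 7
  After event 5: stock=82 > 7
  After event 6: stock=80 > 7
  After event 7: stock=83 > 7
  After event 8: stock=93 > 7
  After event 9: stock=104 > 7
  After event 10: stock=83 > 7
Alert events: []. Count = 0

Answer: 0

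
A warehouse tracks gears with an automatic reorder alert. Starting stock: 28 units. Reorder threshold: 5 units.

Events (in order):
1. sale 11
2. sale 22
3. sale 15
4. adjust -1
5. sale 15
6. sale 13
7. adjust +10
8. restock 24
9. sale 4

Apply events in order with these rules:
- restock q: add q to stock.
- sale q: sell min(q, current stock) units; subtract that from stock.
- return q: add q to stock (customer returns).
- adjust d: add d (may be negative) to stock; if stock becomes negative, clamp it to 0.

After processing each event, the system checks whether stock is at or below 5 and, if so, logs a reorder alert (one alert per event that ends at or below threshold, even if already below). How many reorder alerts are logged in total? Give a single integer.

Answer: 5

Derivation:
Processing events:
Start: stock = 28
  Event 1 (sale 11): sell min(11,28)=11. stock: 28 - 11 = 17. total_sold = 11
  Event 2 (sale 22): sell min(22,17)=17. stock: 17 - 17 = 0. total_sold = 28
  Event 3 (sale 15): sell min(15,0)=0. stock: 0 - 0 = 0. total_sold = 28
  Event 4 (adjust -1): 0 + -1 = 0 (clamped to 0)
  Event 5 (sale 15): sell min(15,0)=0. stock: 0 - 0 = 0. total_sold = 28
  Event 6 (sale 13): sell min(13,0)=0. stock: 0 - 0 = 0. total_sold = 28
  Event 7 (adjust +10): 0 + 10 = 10
  Event 8 (restock 24): 10 + 24 = 34
  Event 9 (sale 4): sell min(4,34)=4. stock: 34 - 4 = 30. total_sold = 32
Final: stock = 30, total_sold = 32

Checking against threshold 5:
  After event 1: stock=17 > 5
  After event 2: stock=0 <= 5 -> ALERT
  After event 3: stock=0 <= 5 -> ALERT
  After event 4: stock=0 <= 5 -> ALERT
  After event 5: stock=0 <= 5 -> ALERT
  After event 6: stock=0 <= 5 -> ALERT
  After event 7: stock=10 > 5
  After event 8: stock=34 > 5
  After event 9: stock=30 > 5
Alert events: [2, 3, 4, 5, 6]. Count = 5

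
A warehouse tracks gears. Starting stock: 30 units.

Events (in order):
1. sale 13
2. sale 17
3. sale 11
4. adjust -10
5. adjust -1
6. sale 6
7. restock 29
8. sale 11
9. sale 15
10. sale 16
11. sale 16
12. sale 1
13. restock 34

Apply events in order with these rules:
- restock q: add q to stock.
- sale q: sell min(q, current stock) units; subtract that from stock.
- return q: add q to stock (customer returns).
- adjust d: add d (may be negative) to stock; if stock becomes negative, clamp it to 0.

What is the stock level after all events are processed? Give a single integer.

Processing events:
Start: stock = 30
  Event 1 (sale 13): sell min(13,30)=13. stock: 30 - 13 = 17. total_sold = 13
  Event 2 (sale 17): sell min(17,17)=17. stock: 17 - 17 = 0. total_sold = 30
  Event 3 (sale 11): sell min(11,0)=0. stock: 0 - 0 = 0. total_sold = 30
  Event 4 (adjust -10): 0 + -10 = 0 (clamped to 0)
  Event 5 (adjust -1): 0 + -1 = 0 (clamped to 0)
  Event 6 (sale 6): sell min(6,0)=0. stock: 0 - 0 = 0. total_sold = 30
  Event 7 (restock 29): 0 + 29 = 29
  Event 8 (sale 11): sell min(11,29)=11. stock: 29 - 11 = 18. total_sold = 41
  Event 9 (sale 15): sell min(15,18)=15. stock: 18 - 15 = 3. total_sold = 56
  Event 10 (sale 16): sell min(16,3)=3. stock: 3 - 3 = 0. total_sold = 59
  Event 11 (sale 16): sell min(16,0)=0. stock: 0 - 0 = 0. total_sold = 59
  Event 12 (sale 1): sell min(1,0)=0. stock: 0 - 0 = 0. total_sold = 59
  Event 13 (restock 34): 0 + 34 = 34
Final: stock = 34, total_sold = 59

Answer: 34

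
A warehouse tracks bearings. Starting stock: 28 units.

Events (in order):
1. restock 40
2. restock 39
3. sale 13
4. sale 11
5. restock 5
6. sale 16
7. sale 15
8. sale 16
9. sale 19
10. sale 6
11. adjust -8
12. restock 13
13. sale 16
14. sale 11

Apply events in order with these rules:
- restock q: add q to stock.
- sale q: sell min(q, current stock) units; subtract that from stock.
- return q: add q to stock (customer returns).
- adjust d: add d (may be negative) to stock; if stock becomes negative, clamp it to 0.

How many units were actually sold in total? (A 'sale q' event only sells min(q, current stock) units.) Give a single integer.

Processing events:
Start: stock = 28
  Event 1 (restock 40): 28 + 40 = 68
  Event 2 (restock 39): 68 + 39 = 107
  Event 3 (sale 13): sell min(13,107)=13. stock: 107 - 13 = 94. total_sold = 13
  Event 4 (sale 11): sell min(11,94)=11. stock: 94 - 11 = 83. total_sold = 24
  Event 5 (restock 5): 83 + 5 = 88
  Event 6 (sale 16): sell min(16,88)=16. stock: 88 - 16 = 72. total_sold = 40
  Event 7 (sale 15): sell min(15,72)=15. stock: 72 - 15 = 57. total_sold = 55
  Event 8 (sale 16): sell min(16,57)=16. stock: 57 - 16 = 41. total_sold = 71
  Event 9 (sale 19): sell min(19,41)=19. stock: 41 - 19 = 22. total_sold = 90
  Event 10 (sale 6): sell min(6,22)=6. stock: 22 - 6 = 16. total_sold = 96
  Event 11 (adjust -8): 16 + -8 = 8
  Event 12 (restock 13): 8 + 13 = 21
  Event 13 (sale 16): sell min(16,21)=16. stock: 21 - 16 = 5. total_sold = 112
  Event 14 (sale 11): sell min(11,5)=5. stock: 5 - 5 = 0. total_sold = 117
Final: stock = 0, total_sold = 117

Answer: 117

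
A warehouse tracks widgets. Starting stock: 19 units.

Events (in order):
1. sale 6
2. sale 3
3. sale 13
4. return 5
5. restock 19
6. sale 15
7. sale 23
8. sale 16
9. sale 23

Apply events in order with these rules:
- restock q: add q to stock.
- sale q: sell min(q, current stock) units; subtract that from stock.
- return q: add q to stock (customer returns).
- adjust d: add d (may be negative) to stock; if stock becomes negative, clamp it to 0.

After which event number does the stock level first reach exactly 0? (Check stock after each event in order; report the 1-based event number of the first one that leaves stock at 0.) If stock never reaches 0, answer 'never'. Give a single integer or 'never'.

Processing events:
Start: stock = 19
  Event 1 (sale 6): sell min(6,19)=6. stock: 19 - 6 = 13. total_sold = 6
  Event 2 (sale 3): sell min(3,13)=3. stock: 13 - 3 = 10. total_sold = 9
  Event 3 (sale 13): sell min(13,10)=10. stock: 10 - 10 = 0. total_sold = 19
  Event 4 (return 5): 0 + 5 = 5
  Event 5 (restock 19): 5 + 19 = 24
  Event 6 (sale 15): sell min(15,24)=15. stock: 24 - 15 = 9. total_sold = 34
  Event 7 (sale 23): sell min(23,9)=9. stock: 9 - 9 = 0. total_sold = 43
  Event 8 (sale 16): sell min(16,0)=0. stock: 0 - 0 = 0. total_sold = 43
  Event 9 (sale 23): sell min(23,0)=0. stock: 0 - 0 = 0. total_sold = 43
Final: stock = 0, total_sold = 43

First zero at event 3.

Answer: 3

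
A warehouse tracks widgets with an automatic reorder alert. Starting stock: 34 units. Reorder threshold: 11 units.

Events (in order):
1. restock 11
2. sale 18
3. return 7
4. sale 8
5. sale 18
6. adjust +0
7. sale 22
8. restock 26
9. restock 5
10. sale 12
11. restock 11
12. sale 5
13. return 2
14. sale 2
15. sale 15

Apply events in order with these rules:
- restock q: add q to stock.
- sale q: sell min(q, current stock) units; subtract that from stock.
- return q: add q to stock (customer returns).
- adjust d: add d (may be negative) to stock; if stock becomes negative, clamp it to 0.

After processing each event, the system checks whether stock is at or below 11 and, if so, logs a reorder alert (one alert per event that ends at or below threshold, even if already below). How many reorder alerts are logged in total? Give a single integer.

Processing events:
Start: stock = 34
  Event 1 (restock 11): 34 + 11 = 45
  Event 2 (sale 18): sell min(18,45)=18. stock: 45 - 18 = 27. total_sold = 18
  Event 3 (return 7): 27 + 7 = 34
  Event 4 (sale 8): sell min(8,34)=8. stock: 34 - 8 = 26. total_sold = 26
  Event 5 (sale 18): sell min(18,26)=18. stock: 26 - 18 = 8. total_sold = 44
  Event 6 (adjust +0): 8 + 0 = 8
  Event 7 (sale 22): sell min(22,8)=8. stock: 8 - 8 = 0. total_sold = 52
  Event 8 (restock 26): 0 + 26 = 26
  Event 9 (restock 5): 26 + 5 = 31
  Event 10 (sale 12): sell min(12,31)=12. stock: 31 - 12 = 19. total_sold = 64
  Event 11 (restock 11): 19 + 11 = 30
  Event 12 (sale 5): sell min(5,30)=5. stock: 30 - 5 = 25. total_sold = 69
  Event 13 (return 2): 25 + 2 = 27
  Event 14 (sale 2): sell min(2,27)=2. stock: 27 - 2 = 25. total_sold = 71
  Event 15 (sale 15): sell min(15,25)=15. stock: 25 - 15 = 10. total_sold = 86
Final: stock = 10, total_sold = 86

Checking against threshold 11:
  After event 1: stock=45 > 11
  After event 2: stock=27 > 11
  After event 3: stock=34 > 11
  After event 4: stock=26 > 11
  After event 5: stock=8 <= 11 -> ALERT
  After event 6: stock=8 <= 11 -> ALERT
  After event 7: stock=0 <= 11 -> ALERT
  After event 8: stock=26 > 11
  After event 9: stock=31 > 11
  After event 10: stock=19 > 11
  After event 11: stock=30 > 11
  After event 12: stock=25 > 11
  After event 13: stock=27 > 11
  After event 14: stock=25 > 11
  After event 15: stock=10 <= 11 -> ALERT
Alert events: [5, 6, 7, 15]. Count = 4

Answer: 4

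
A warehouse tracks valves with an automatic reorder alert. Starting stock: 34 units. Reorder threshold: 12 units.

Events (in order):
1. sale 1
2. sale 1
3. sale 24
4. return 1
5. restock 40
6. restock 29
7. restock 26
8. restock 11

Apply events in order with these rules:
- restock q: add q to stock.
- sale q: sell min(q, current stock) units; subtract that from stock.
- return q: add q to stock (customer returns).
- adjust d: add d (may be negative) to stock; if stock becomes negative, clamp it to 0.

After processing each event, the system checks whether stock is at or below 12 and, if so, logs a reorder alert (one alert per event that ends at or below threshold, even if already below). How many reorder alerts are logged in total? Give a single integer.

Processing events:
Start: stock = 34
  Event 1 (sale 1): sell min(1,34)=1. stock: 34 - 1 = 33. total_sold = 1
  Event 2 (sale 1): sell min(1,33)=1. stock: 33 - 1 = 32. total_sold = 2
  Event 3 (sale 24): sell min(24,32)=24. stock: 32 - 24 = 8. total_sold = 26
  Event 4 (return 1): 8 + 1 = 9
  Event 5 (restock 40): 9 + 40 = 49
  Event 6 (restock 29): 49 + 29 = 78
  Event 7 (restock 26): 78 + 26 = 104
  Event 8 (restock 11): 104 + 11 = 115
Final: stock = 115, total_sold = 26

Checking against threshold 12:
  After event 1: stock=33 > 12
  After event 2: stock=32 > 12
  After event 3: stock=8 <= 12 -> ALERT
  After event 4: stock=9 <= 12 -> ALERT
  After event 5: stock=49 > 12
  After event 6: stock=78 > 12
  After event 7: stock=104 > 12
  After event 8: stock=115 > 12
Alert events: [3, 4]. Count = 2

Answer: 2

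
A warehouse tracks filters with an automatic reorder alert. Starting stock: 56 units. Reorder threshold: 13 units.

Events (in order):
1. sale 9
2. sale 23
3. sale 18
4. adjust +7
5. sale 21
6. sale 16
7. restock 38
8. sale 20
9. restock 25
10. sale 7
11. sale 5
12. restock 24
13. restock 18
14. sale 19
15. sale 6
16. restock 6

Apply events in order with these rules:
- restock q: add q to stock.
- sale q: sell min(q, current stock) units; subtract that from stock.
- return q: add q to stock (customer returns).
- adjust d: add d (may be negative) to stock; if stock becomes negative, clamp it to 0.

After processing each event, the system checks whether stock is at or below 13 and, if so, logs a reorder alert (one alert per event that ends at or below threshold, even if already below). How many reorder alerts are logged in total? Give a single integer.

Processing events:
Start: stock = 56
  Event 1 (sale 9): sell min(9,56)=9. stock: 56 - 9 = 47. total_sold = 9
  Event 2 (sale 23): sell min(23,47)=23. stock: 47 - 23 = 24. total_sold = 32
  Event 3 (sale 18): sell min(18,24)=18. stock: 24 - 18 = 6. total_sold = 50
  Event 4 (adjust +7): 6 + 7 = 13
  Event 5 (sale 21): sell min(21,13)=13. stock: 13 - 13 = 0. total_sold = 63
  Event 6 (sale 16): sell min(16,0)=0. stock: 0 - 0 = 0. total_sold = 63
  Event 7 (restock 38): 0 + 38 = 38
  Event 8 (sale 20): sell min(20,38)=20. stock: 38 - 20 = 18. total_sold = 83
  Event 9 (restock 25): 18 + 25 = 43
  Event 10 (sale 7): sell min(7,43)=7. stock: 43 - 7 = 36. total_sold = 90
  Event 11 (sale 5): sell min(5,36)=5. stock: 36 - 5 = 31. total_sold = 95
  Event 12 (restock 24): 31 + 24 = 55
  Event 13 (restock 18): 55 + 18 = 73
  Event 14 (sale 19): sell min(19,73)=19. stock: 73 - 19 = 54. total_sold = 114
  Event 15 (sale 6): sell min(6,54)=6. stock: 54 - 6 = 48. total_sold = 120
  Event 16 (restock 6): 48 + 6 = 54
Final: stock = 54, total_sold = 120

Checking against threshold 13:
  After event 1: stock=47 > 13
  After event 2: stock=24 > 13
  After event 3: stock=6 <= 13 -> ALERT
  After event 4: stock=13 <= 13 -> ALERT
  After event 5: stock=0 <= 13 -> ALERT
  After event 6: stock=0 <= 13 -> ALERT
  After event 7: stock=38 > 13
  After event 8: stock=18 > 13
  After event 9: stock=43 > 13
  After event 10: stock=36 > 13
  After event 11: stock=31 > 13
  After event 12: stock=55 > 13
  After event 13: stock=73 > 13
  After event 14: stock=54 > 13
  After event 15: stock=48 > 13
  After event 16: stock=54 > 13
Alert events: [3, 4, 5, 6]. Count = 4

Answer: 4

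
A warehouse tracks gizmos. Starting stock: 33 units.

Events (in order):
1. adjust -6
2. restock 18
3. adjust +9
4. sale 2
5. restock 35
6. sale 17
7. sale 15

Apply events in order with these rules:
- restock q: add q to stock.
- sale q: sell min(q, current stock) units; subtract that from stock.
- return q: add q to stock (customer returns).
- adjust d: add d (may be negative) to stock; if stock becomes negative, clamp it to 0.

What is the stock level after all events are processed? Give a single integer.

Processing events:
Start: stock = 33
  Event 1 (adjust -6): 33 + -6 = 27
  Event 2 (restock 18): 27 + 18 = 45
  Event 3 (adjust +9): 45 + 9 = 54
  Event 4 (sale 2): sell min(2,54)=2. stock: 54 - 2 = 52. total_sold = 2
  Event 5 (restock 35): 52 + 35 = 87
  Event 6 (sale 17): sell min(17,87)=17. stock: 87 - 17 = 70. total_sold = 19
  Event 7 (sale 15): sell min(15,70)=15. stock: 70 - 15 = 55. total_sold = 34
Final: stock = 55, total_sold = 34

Answer: 55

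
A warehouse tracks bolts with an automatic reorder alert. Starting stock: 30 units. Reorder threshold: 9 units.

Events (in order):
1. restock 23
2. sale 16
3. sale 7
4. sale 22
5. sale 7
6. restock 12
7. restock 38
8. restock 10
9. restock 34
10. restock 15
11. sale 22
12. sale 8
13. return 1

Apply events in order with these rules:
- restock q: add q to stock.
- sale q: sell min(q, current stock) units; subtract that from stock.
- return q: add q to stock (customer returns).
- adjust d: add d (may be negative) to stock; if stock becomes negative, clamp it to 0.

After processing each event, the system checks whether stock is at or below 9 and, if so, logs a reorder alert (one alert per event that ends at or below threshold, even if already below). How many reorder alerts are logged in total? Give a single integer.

Answer: 2

Derivation:
Processing events:
Start: stock = 30
  Event 1 (restock 23): 30 + 23 = 53
  Event 2 (sale 16): sell min(16,53)=16. stock: 53 - 16 = 37. total_sold = 16
  Event 3 (sale 7): sell min(7,37)=7. stock: 37 - 7 = 30. total_sold = 23
  Event 4 (sale 22): sell min(22,30)=22. stock: 30 - 22 = 8. total_sold = 45
  Event 5 (sale 7): sell min(7,8)=7. stock: 8 - 7 = 1. total_sold = 52
  Event 6 (restock 12): 1 + 12 = 13
  Event 7 (restock 38): 13 + 38 = 51
  Event 8 (restock 10): 51 + 10 = 61
  Event 9 (restock 34): 61 + 34 = 95
  Event 10 (restock 15): 95 + 15 = 110
  Event 11 (sale 22): sell min(22,110)=22. stock: 110 - 22 = 88. total_sold = 74
  Event 12 (sale 8): sell min(8,88)=8. stock: 88 - 8 = 80. total_sold = 82
  Event 13 (return 1): 80 + 1 = 81
Final: stock = 81, total_sold = 82

Checking against threshold 9:
  After event 1: stock=53 > 9
  After event 2: stock=37 > 9
  After event 3: stock=30 > 9
  After event 4: stock=8 <= 9 -> ALERT
  After event 5: stock=1 <= 9 -> ALERT
  After event 6: stock=13 > 9
  After event 7: stock=51 > 9
  After event 8: stock=61 > 9
  After event 9: stock=95 > 9
  After event 10: stock=110 > 9
  After event 11: stock=88 > 9
  After event 12: stock=80 > 9
  After event 13: stock=81 > 9
Alert events: [4, 5]. Count = 2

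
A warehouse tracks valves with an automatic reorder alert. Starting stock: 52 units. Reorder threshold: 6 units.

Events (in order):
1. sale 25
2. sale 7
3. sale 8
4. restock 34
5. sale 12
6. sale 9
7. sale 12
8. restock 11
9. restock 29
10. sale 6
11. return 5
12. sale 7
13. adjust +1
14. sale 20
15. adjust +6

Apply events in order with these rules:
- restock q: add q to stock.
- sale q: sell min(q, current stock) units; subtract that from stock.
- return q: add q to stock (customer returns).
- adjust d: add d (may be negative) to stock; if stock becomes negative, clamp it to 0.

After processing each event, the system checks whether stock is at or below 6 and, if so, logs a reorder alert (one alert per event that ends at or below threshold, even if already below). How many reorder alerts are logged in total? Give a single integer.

Processing events:
Start: stock = 52
  Event 1 (sale 25): sell min(25,52)=25. stock: 52 - 25 = 27. total_sold = 25
  Event 2 (sale 7): sell min(7,27)=7. stock: 27 - 7 = 20. total_sold = 32
  Event 3 (sale 8): sell min(8,20)=8. stock: 20 - 8 = 12. total_sold = 40
  Event 4 (restock 34): 12 + 34 = 46
  Event 5 (sale 12): sell min(12,46)=12. stock: 46 - 12 = 34. total_sold = 52
  Event 6 (sale 9): sell min(9,34)=9. stock: 34 - 9 = 25. total_sold = 61
  Event 7 (sale 12): sell min(12,25)=12. stock: 25 - 12 = 13. total_sold = 73
  Event 8 (restock 11): 13 + 11 = 24
  Event 9 (restock 29): 24 + 29 = 53
  Event 10 (sale 6): sell min(6,53)=6. stock: 53 - 6 = 47. total_sold = 79
  Event 11 (return 5): 47 + 5 = 52
  Event 12 (sale 7): sell min(7,52)=7. stock: 52 - 7 = 45. total_sold = 86
  Event 13 (adjust +1): 45 + 1 = 46
  Event 14 (sale 20): sell min(20,46)=20. stock: 46 - 20 = 26. total_sold = 106
  Event 15 (adjust +6): 26 + 6 = 32
Final: stock = 32, total_sold = 106

Checking against threshold 6:
  After event 1: stock=27 > 6
  After event 2: stock=20 > 6
  After event 3: stock=12 > 6
  After event 4: stock=46 > 6
  After event 5: stock=34 > 6
  After event 6: stock=25 > 6
  After event 7: stock=13 > 6
  After event 8: stock=24 > 6
  After event 9: stock=53 > 6
  After event 10: stock=47 > 6
  After event 11: stock=52 > 6
  After event 12: stock=45 > 6
  After event 13: stock=46 > 6
  After event 14: stock=26 > 6
  After event 15: stock=32 > 6
Alert events: []. Count = 0

Answer: 0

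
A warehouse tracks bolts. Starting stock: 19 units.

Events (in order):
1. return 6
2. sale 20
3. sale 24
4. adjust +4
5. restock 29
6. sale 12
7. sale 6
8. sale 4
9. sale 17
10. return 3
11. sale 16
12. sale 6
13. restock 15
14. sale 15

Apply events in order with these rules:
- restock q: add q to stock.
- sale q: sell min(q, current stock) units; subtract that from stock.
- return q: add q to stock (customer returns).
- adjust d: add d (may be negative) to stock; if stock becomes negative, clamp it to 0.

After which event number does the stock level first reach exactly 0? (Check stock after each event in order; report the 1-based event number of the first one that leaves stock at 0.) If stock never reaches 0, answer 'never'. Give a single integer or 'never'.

Processing events:
Start: stock = 19
  Event 1 (return 6): 19 + 6 = 25
  Event 2 (sale 20): sell min(20,25)=20. stock: 25 - 20 = 5. total_sold = 20
  Event 3 (sale 24): sell min(24,5)=5. stock: 5 - 5 = 0. total_sold = 25
  Event 4 (adjust +4): 0 + 4 = 4
  Event 5 (restock 29): 4 + 29 = 33
  Event 6 (sale 12): sell min(12,33)=12. stock: 33 - 12 = 21. total_sold = 37
  Event 7 (sale 6): sell min(6,21)=6. stock: 21 - 6 = 15. total_sold = 43
  Event 8 (sale 4): sell min(4,15)=4. stock: 15 - 4 = 11. total_sold = 47
  Event 9 (sale 17): sell min(17,11)=11. stock: 11 - 11 = 0. total_sold = 58
  Event 10 (return 3): 0 + 3 = 3
  Event 11 (sale 16): sell min(16,3)=3. stock: 3 - 3 = 0. total_sold = 61
  Event 12 (sale 6): sell min(6,0)=0. stock: 0 - 0 = 0. total_sold = 61
  Event 13 (restock 15): 0 + 15 = 15
  Event 14 (sale 15): sell min(15,15)=15. stock: 15 - 15 = 0. total_sold = 76
Final: stock = 0, total_sold = 76

First zero at event 3.

Answer: 3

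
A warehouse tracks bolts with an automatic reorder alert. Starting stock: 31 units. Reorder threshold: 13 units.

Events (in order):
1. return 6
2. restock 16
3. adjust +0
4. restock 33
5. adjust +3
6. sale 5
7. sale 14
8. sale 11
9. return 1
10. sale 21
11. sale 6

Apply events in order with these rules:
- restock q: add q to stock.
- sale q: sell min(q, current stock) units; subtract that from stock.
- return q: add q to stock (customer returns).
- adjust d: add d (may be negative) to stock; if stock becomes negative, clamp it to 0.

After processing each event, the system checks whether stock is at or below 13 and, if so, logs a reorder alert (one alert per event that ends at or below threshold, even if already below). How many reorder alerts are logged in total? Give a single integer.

Processing events:
Start: stock = 31
  Event 1 (return 6): 31 + 6 = 37
  Event 2 (restock 16): 37 + 16 = 53
  Event 3 (adjust +0): 53 + 0 = 53
  Event 4 (restock 33): 53 + 33 = 86
  Event 5 (adjust +3): 86 + 3 = 89
  Event 6 (sale 5): sell min(5,89)=5. stock: 89 - 5 = 84. total_sold = 5
  Event 7 (sale 14): sell min(14,84)=14. stock: 84 - 14 = 70. total_sold = 19
  Event 8 (sale 11): sell min(11,70)=11. stock: 70 - 11 = 59. total_sold = 30
  Event 9 (return 1): 59 + 1 = 60
  Event 10 (sale 21): sell min(21,60)=21. stock: 60 - 21 = 39. total_sold = 51
  Event 11 (sale 6): sell min(6,39)=6. stock: 39 - 6 = 33. total_sold = 57
Final: stock = 33, total_sold = 57

Checking against threshold 13:
  After event 1: stock=37 > 13
  After event 2: stock=53 > 13
  After event 3: stock=53 > 13
  After event 4: stock=86 > 13
  After event 5: stock=89 > 13
  After event 6: stock=84 > 13
  After event 7: stock=70 > 13
  After event 8: stock=59 > 13
  After event 9: stock=60 > 13
  After event 10: stock=39 > 13
  After event 11: stock=33 > 13
Alert events: []. Count = 0

Answer: 0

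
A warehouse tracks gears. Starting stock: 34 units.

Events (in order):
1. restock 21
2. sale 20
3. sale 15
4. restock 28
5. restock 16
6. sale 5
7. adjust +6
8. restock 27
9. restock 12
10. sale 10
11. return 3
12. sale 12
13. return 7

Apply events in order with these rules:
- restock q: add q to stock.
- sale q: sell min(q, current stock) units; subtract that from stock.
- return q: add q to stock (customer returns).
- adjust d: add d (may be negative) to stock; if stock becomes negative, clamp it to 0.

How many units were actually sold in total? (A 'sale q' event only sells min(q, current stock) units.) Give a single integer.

Answer: 62

Derivation:
Processing events:
Start: stock = 34
  Event 1 (restock 21): 34 + 21 = 55
  Event 2 (sale 20): sell min(20,55)=20. stock: 55 - 20 = 35. total_sold = 20
  Event 3 (sale 15): sell min(15,35)=15. stock: 35 - 15 = 20. total_sold = 35
  Event 4 (restock 28): 20 + 28 = 48
  Event 5 (restock 16): 48 + 16 = 64
  Event 6 (sale 5): sell min(5,64)=5. stock: 64 - 5 = 59. total_sold = 40
  Event 7 (adjust +6): 59 + 6 = 65
  Event 8 (restock 27): 65 + 27 = 92
  Event 9 (restock 12): 92 + 12 = 104
  Event 10 (sale 10): sell min(10,104)=10. stock: 104 - 10 = 94. total_sold = 50
  Event 11 (return 3): 94 + 3 = 97
  Event 12 (sale 12): sell min(12,97)=12. stock: 97 - 12 = 85. total_sold = 62
  Event 13 (return 7): 85 + 7 = 92
Final: stock = 92, total_sold = 62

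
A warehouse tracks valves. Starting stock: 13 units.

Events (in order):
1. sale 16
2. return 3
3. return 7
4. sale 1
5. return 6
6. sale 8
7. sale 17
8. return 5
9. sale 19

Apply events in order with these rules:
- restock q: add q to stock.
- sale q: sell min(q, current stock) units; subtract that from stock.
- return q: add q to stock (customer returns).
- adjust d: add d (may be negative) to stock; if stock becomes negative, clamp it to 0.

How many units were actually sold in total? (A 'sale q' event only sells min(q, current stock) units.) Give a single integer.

Processing events:
Start: stock = 13
  Event 1 (sale 16): sell min(16,13)=13. stock: 13 - 13 = 0. total_sold = 13
  Event 2 (return 3): 0 + 3 = 3
  Event 3 (return 7): 3 + 7 = 10
  Event 4 (sale 1): sell min(1,10)=1. stock: 10 - 1 = 9. total_sold = 14
  Event 5 (return 6): 9 + 6 = 15
  Event 6 (sale 8): sell min(8,15)=8. stock: 15 - 8 = 7. total_sold = 22
  Event 7 (sale 17): sell min(17,7)=7. stock: 7 - 7 = 0. total_sold = 29
  Event 8 (return 5): 0 + 5 = 5
  Event 9 (sale 19): sell min(19,5)=5. stock: 5 - 5 = 0. total_sold = 34
Final: stock = 0, total_sold = 34

Answer: 34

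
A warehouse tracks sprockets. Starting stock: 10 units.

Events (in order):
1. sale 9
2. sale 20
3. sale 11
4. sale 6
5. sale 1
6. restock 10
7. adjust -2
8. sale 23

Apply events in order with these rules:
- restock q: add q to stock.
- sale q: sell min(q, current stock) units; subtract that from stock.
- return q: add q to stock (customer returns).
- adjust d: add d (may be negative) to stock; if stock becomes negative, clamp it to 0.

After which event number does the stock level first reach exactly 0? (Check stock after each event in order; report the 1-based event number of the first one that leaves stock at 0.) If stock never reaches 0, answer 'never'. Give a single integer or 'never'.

Processing events:
Start: stock = 10
  Event 1 (sale 9): sell min(9,10)=9. stock: 10 - 9 = 1. total_sold = 9
  Event 2 (sale 20): sell min(20,1)=1. stock: 1 - 1 = 0. total_sold = 10
  Event 3 (sale 11): sell min(11,0)=0. stock: 0 - 0 = 0. total_sold = 10
  Event 4 (sale 6): sell min(6,0)=0. stock: 0 - 0 = 0. total_sold = 10
  Event 5 (sale 1): sell min(1,0)=0. stock: 0 - 0 = 0. total_sold = 10
  Event 6 (restock 10): 0 + 10 = 10
  Event 7 (adjust -2): 10 + -2 = 8
  Event 8 (sale 23): sell min(23,8)=8. stock: 8 - 8 = 0. total_sold = 18
Final: stock = 0, total_sold = 18

First zero at event 2.

Answer: 2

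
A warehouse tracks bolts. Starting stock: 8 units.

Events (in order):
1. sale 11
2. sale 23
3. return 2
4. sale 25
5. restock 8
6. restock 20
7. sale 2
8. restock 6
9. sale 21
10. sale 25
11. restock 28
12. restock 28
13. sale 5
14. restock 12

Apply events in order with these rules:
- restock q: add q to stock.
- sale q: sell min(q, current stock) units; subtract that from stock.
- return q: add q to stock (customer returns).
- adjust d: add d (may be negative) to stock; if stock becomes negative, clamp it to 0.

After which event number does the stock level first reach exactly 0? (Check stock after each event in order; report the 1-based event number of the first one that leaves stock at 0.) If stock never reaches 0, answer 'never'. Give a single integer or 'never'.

Processing events:
Start: stock = 8
  Event 1 (sale 11): sell min(11,8)=8. stock: 8 - 8 = 0. total_sold = 8
  Event 2 (sale 23): sell min(23,0)=0. stock: 0 - 0 = 0. total_sold = 8
  Event 3 (return 2): 0 + 2 = 2
  Event 4 (sale 25): sell min(25,2)=2. stock: 2 - 2 = 0. total_sold = 10
  Event 5 (restock 8): 0 + 8 = 8
  Event 6 (restock 20): 8 + 20 = 28
  Event 7 (sale 2): sell min(2,28)=2. stock: 28 - 2 = 26. total_sold = 12
  Event 8 (restock 6): 26 + 6 = 32
  Event 9 (sale 21): sell min(21,32)=21. stock: 32 - 21 = 11. total_sold = 33
  Event 10 (sale 25): sell min(25,11)=11. stock: 11 - 11 = 0. total_sold = 44
  Event 11 (restock 28): 0 + 28 = 28
  Event 12 (restock 28): 28 + 28 = 56
  Event 13 (sale 5): sell min(5,56)=5. stock: 56 - 5 = 51. total_sold = 49
  Event 14 (restock 12): 51 + 12 = 63
Final: stock = 63, total_sold = 49

First zero at event 1.

Answer: 1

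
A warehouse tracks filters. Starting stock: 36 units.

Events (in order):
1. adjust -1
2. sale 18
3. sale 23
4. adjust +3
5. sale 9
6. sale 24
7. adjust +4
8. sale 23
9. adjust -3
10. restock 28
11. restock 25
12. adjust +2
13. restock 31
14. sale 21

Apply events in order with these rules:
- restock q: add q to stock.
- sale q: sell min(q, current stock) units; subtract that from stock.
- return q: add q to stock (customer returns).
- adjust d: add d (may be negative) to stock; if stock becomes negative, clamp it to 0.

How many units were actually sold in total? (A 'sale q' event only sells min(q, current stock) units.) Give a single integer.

Answer: 63

Derivation:
Processing events:
Start: stock = 36
  Event 1 (adjust -1): 36 + -1 = 35
  Event 2 (sale 18): sell min(18,35)=18. stock: 35 - 18 = 17. total_sold = 18
  Event 3 (sale 23): sell min(23,17)=17. stock: 17 - 17 = 0. total_sold = 35
  Event 4 (adjust +3): 0 + 3 = 3
  Event 5 (sale 9): sell min(9,3)=3. stock: 3 - 3 = 0. total_sold = 38
  Event 6 (sale 24): sell min(24,0)=0. stock: 0 - 0 = 0. total_sold = 38
  Event 7 (adjust +4): 0 + 4 = 4
  Event 8 (sale 23): sell min(23,4)=4. stock: 4 - 4 = 0. total_sold = 42
  Event 9 (adjust -3): 0 + -3 = 0 (clamped to 0)
  Event 10 (restock 28): 0 + 28 = 28
  Event 11 (restock 25): 28 + 25 = 53
  Event 12 (adjust +2): 53 + 2 = 55
  Event 13 (restock 31): 55 + 31 = 86
  Event 14 (sale 21): sell min(21,86)=21. stock: 86 - 21 = 65. total_sold = 63
Final: stock = 65, total_sold = 63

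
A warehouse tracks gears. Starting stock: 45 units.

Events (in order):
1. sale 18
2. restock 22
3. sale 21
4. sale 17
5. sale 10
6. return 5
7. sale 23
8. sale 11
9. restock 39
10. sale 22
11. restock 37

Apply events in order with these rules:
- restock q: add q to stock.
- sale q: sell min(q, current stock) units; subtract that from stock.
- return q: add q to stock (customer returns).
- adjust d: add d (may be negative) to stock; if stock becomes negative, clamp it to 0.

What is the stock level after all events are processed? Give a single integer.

Processing events:
Start: stock = 45
  Event 1 (sale 18): sell min(18,45)=18. stock: 45 - 18 = 27. total_sold = 18
  Event 2 (restock 22): 27 + 22 = 49
  Event 3 (sale 21): sell min(21,49)=21. stock: 49 - 21 = 28. total_sold = 39
  Event 4 (sale 17): sell min(17,28)=17. stock: 28 - 17 = 11. total_sold = 56
  Event 5 (sale 10): sell min(10,11)=10. stock: 11 - 10 = 1. total_sold = 66
  Event 6 (return 5): 1 + 5 = 6
  Event 7 (sale 23): sell min(23,6)=6. stock: 6 - 6 = 0. total_sold = 72
  Event 8 (sale 11): sell min(11,0)=0. stock: 0 - 0 = 0. total_sold = 72
  Event 9 (restock 39): 0 + 39 = 39
  Event 10 (sale 22): sell min(22,39)=22. stock: 39 - 22 = 17. total_sold = 94
  Event 11 (restock 37): 17 + 37 = 54
Final: stock = 54, total_sold = 94

Answer: 54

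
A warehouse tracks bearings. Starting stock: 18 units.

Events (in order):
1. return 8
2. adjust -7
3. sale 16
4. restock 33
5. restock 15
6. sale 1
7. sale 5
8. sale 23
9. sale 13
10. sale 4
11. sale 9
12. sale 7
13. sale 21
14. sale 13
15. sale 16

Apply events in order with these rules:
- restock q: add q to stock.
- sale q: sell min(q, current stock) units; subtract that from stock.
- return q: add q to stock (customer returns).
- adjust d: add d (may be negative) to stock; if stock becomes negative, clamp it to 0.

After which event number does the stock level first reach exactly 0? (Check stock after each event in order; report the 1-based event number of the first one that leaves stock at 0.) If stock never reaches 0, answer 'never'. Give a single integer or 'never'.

Processing events:
Start: stock = 18
  Event 1 (return 8): 18 + 8 = 26
  Event 2 (adjust -7): 26 + -7 = 19
  Event 3 (sale 16): sell min(16,19)=16. stock: 19 - 16 = 3. total_sold = 16
  Event 4 (restock 33): 3 + 33 = 36
  Event 5 (restock 15): 36 + 15 = 51
  Event 6 (sale 1): sell min(1,51)=1. stock: 51 - 1 = 50. total_sold = 17
  Event 7 (sale 5): sell min(5,50)=5. stock: 50 - 5 = 45. total_sold = 22
  Event 8 (sale 23): sell min(23,45)=23. stock: 45 - 23 = 22. total_sold = 45
  Event 9 (sale 13): sell min(13,22)=13. stock: 22 - 13 = 9. total_sold = 58
  Event 10 (sale 4): sell min(4,9)=4. stock: 9 - 4 = 5. total_sold = 62
  Event 11 (sale 9): sell min(9,5)=5. stock: 5 - 5 = 0. total_sold = 67
  Event 12 (sale 7): sell min(7,0)=0. stock: 0 - 0 = 0. total_sold = 67
  Event 13 (sale 21): sell min(21,0)=0. stock: 0 - 0 = 0. total_sold = 67
  Event 14 (sale 13): sell min(13,0)=0. stock: 0 - 0 = 0. total_sold = 67
  Event 15 (sale 16): sell min(16,0)=0. stock: 0 - 0 = 0. total_sold = 67
Final: stock = 0, total_sold = 67

First zero at event 11.

Answer: 11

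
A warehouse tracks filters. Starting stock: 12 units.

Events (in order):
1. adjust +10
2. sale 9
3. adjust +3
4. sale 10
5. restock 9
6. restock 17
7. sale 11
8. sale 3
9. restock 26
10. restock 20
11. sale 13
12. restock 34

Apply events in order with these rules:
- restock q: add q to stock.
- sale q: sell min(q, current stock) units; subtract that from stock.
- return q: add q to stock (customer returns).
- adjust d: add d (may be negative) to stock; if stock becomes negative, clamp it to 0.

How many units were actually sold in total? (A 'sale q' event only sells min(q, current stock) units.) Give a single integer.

Answer: 46

Derivation:
Processing events:
Start: stock = 12
  Event 1 (adjust +10): 12 + 10 = 22
  Event 2 (sale 9): sell min(9,22)=9. stock: 22 - 9 = 13. total_sold = 9
  Event 3 (adjust +3): 13 + 3 = 16
  Event 4 (sale 10): sell min(10,16)=10. stock: 16 - 10 = 6. total_sold = 19
  Event 5 (restock 9): 6 + 9 = 15
  Event 6 (restock 17): 15 + 17 = 32
  Event 7 (sale 11): sell min(11,32)=11. stock: 32 - 11 = 21. total_sold = 30
  Event 8 (sale 3): sell min(3,21)=3. stock: 21 - 3 = 18. total_sold = 33
  Event 9 (restock 26): 18 + 26 = 44
  Event 10 (restock 20): 44 + 20 = 64
  Event 11 (sale 13): sell min(13,64)=13. stock: 64 - 13 = 51. total_sold = 46
  Event 12 (restock 34): 51 + 34 = 85
Final: stock = 85, total_sold = 46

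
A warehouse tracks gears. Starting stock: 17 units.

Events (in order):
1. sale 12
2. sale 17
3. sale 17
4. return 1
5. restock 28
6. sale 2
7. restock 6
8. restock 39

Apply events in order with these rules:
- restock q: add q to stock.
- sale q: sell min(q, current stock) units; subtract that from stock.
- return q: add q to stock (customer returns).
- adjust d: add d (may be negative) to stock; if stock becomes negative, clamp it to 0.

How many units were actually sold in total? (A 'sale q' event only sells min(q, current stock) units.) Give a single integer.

Processing events:
Start: stock = 17
  Event 1 (sale 12): sell min(12,17)=12. stock: 17 - 12 = 5. total_sold = 12
  Event 2 (sale 17): sell min(17,5)=5. stock: 5 - 5 = 0. total_sold = 17
  Event 3 (sale 17): sell min(17,0)=0. stock: 0 - 0 = 0. total_sold = 17
  Event 4 (return 1): 0 + 1 = 1
  Event 5 (restock 28): 1 + 28 = 29
  Event 6 (sale 2): sell min(2,29)=2. stock: 29 - 2 = 27. total_sold = 19
  Event 7 (restock 6): 27 + 6 = 33
  Event 8 (restock 39): 33 + 39 = 72
Final: stock = 72, total_sold = 19

Answer: 19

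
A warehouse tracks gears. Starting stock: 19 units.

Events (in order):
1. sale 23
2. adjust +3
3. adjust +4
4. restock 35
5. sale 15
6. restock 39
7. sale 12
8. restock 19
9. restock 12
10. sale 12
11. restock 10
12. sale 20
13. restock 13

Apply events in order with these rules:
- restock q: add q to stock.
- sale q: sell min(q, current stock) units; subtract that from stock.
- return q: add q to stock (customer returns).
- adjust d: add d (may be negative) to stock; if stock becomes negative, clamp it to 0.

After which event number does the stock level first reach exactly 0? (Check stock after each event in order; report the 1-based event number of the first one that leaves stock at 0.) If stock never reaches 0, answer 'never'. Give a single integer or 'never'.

Processing events:
Start: stock = 19
  Event 1 (sale 23): sell min(23,19)=19. stock: 19 - 19 = 0. total_sold = 19
  Event 2 (adjust +3): 0 + 3 = 3
  Event 3 (adjust +4): 3 + 4 = 7
  Event 4 (restock 35): 7 + 35 = 42
  Event 5 (sale 15): sell min(15,42)=15. stock: 42 - 15 = 27. total_sold = 34
  Event 6 (restock 39): 27 + 39 = 66
  Event 7 (sale 12): sell min(12,66)=12. stock: 66 - 12 = 54. total_sold = 46
  Event 8 (restock 19): 54 + 19 = 73
  Event 9 (restock 12): 73 + 12 = 85
  Event 10 (sale 12): sell min(12,85)=12. stock: 85 - 12 = 73. total_sold = 58
  Event 11 (restock 10): 73 + 10 = 83
  Event 12 (sale 20): sell min(20,83)=20. stock: 83 - 20 = 63. total_sold = 78
  Event 13 (restock 13): 63 + 13 = 76
Final: stock = 76, total_sold = 78

First zero at event 1.

Answer: 1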